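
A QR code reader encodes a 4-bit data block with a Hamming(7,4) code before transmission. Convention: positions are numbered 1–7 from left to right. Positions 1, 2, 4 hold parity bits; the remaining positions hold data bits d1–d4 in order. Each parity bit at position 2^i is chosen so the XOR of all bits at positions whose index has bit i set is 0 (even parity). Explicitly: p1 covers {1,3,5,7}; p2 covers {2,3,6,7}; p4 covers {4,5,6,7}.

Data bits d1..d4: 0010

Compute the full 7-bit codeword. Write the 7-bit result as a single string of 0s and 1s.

0101010

Place data at non-parity positions: p1 p2 0 p4 0 1 0
p1 (pos 1,3,5,7): XOR of data positions = 0⊕0⊕0 = 0
p2 (pos 2,3,6,7): XOR of data positions = 0⊕1⊕0 = 1
p4 (pos 4,5,6,7): XOR of data positions = 0⊕1⊕0 = 1
Codeword: 0101010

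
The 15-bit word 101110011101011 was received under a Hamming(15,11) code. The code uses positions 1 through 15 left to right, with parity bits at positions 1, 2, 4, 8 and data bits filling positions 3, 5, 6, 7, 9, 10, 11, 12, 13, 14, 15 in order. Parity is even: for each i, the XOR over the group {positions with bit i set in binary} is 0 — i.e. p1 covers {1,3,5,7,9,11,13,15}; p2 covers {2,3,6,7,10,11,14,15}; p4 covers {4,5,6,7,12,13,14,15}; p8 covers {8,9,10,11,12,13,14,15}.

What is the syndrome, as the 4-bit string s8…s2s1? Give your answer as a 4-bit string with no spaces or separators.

0101

s1 (pos 1,3,5,7,9,11,13,15): 1⊕1⊕1⊕0⊕1⊕0⊕0⊕1 = 1
s2 (pos 2,3,6,7,10,11,14,15): 0⊕1⊕0⊕0⊕1⊕0⊕1⊕1 = 0
s4 (pos 4,5,6,7,12,13,14,15): 1⊕1⊕0⊕0⊕1⊕0⊕1⊕1 = 1
s8 (pos 8,9,10,11,12,13,14,15): 1⊕1⊕1⊕0⊕1⊕0⊕1⊕1 = 0
Syndrome s8…s1 = 0101 → error at position 5.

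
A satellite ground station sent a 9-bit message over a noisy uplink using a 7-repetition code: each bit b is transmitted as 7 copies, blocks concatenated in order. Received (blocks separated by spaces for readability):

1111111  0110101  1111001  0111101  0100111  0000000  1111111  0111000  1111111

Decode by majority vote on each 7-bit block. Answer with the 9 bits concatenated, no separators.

Block 1 (1111111): 7 ones → 1
Block 2 (0110101): 4 ones → 1
Block 3 (1111001): 5 ones → 1
Block 4 (0111101): 5 ones → 1
Block 5 (0100111): 4 ones → 1
Block 6 (0000000): 0 ones → 0
Block 7 (1111111): 7 ones → 1
Block 8 (0111000): 3 ones → 0
Block 9 (1111111): 7 ones → 1

111110101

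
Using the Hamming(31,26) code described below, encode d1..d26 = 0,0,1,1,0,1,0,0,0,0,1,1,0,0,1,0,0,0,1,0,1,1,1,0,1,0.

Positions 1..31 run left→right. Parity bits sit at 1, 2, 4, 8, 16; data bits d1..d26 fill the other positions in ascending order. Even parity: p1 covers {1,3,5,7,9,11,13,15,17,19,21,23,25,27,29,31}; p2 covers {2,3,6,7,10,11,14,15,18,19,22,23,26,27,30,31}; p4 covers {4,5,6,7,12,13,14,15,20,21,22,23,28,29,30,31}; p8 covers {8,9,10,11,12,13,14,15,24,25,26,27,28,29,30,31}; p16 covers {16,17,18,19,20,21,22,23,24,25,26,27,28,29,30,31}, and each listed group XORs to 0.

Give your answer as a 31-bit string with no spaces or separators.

0100011101000011100100010111010

Place data at non-parity positions: p1 p2 0 p4 0 1 1 p8 0 1 0 0 0 0 1 p16 1 0 0 1 0 0 0 1 0 1 1 1 0 1 0
p1 (pos 1,3,5,7,9,11,13,15,17,19,21,23,25,27,29,31): XOR of data positions = 0⊕0⊕1⊕0⊕0⊕0⊕1⊕1⊕0⊕0⊕0⊕0⊕1⊕0⊕0 = 0
p2 (pos 2,3,6,7,10,11,14,15,18,19,22,23,26,27,30,31): XOR of data positions = 0⊕1⊕1⊕1⊕0⊕0⊕1⊕0⊕0⊕0⊕0⊕1⊕1⊕1⊕0 = 1
p4 (pos 4,5,6,7,12,13,14,15,20,21,22,23,28,29,30,31): XOR of data positions = 0⊕1⊕1⊕0⊕0⊕0⊕1⊕1⊕0⊕0⊕0⊕1⊕0⊕1⊕0 = 0
p8 (pos 8,9,10,11,12,13,14,15,24,25,26,27,28,29,30,31): XOR of data positions = 0⊕1⊕0⊕0⊕0⊕0⊕1⊕1⊕0⊕1⊕1⊕1⊕0⊕1⊕0 = 1
p16 (pos 16,17,18,19,20,21,22,23,24,25,26,27,28,29,30,31): XOR of data positions = 1⊕0⊕0⊕1⊕0⊕0⊕0⊕1⊕0⊕1⊕1⊕1⊕0⊕1⊕0 = 1
Codeword: 0100011101000011100100010111010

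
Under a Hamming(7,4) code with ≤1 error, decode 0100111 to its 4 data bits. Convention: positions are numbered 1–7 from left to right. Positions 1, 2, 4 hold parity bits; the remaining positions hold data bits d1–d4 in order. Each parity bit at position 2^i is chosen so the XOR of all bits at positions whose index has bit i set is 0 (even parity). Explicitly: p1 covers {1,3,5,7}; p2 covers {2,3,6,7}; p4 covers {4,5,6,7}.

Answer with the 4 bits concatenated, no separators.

s1 (pos 1,3,5,7): 0⊕0⊕1⊕1 = 0
s2 (pos 2,3,6,7): 1⊕0⊕1⊕1 = 1
s4 (pos 4,5,6,7): 0⊕1⊕1⊕1 = 1
Syndrome s4…s1 = 110 → error at position 6.
Flip position 6: 0100111 → 0100101
Read data bits from positions 3,5,6,7: 0101

0101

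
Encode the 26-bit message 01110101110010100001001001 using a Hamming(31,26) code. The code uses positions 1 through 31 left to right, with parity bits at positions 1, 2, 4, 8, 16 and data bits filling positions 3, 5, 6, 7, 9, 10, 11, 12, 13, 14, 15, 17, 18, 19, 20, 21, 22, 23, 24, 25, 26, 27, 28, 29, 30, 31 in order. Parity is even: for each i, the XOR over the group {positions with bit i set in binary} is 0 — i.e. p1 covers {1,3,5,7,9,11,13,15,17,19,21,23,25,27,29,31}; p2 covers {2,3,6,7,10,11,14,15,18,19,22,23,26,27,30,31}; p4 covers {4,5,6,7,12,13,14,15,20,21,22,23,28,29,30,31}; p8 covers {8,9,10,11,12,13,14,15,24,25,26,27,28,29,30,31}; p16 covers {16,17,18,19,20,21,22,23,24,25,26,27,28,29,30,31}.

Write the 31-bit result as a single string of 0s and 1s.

1001111101011101010100001001001

Place data at non-parity positions: p1 p2 0 p4 1 1 1 p8 0 1 0 1 1 1 0 p16 0 1 0 1 0 0 0 0 1 0 0 1 0 0 1
p1 (pos 1,3,5,7,9,11,13,15,17,19,21,23,25,27,29,31): XOR of data positions = 0⊕1⊕1⊕0⊕0⊕1⊕0⊕0⊕0⊕0⊕0⊕1⊕0⊕0⊕1 = 1
p2 (pos 2,3,6,7,10,11,14,15,18,19,22,23,26,27,30,31): XOR of data positions = 0⊕1⊕1⊕1⊕0⊕1⊕0⊕1⊕0⊕0⊕0⊕0⊕0⊕0⊕1 = 0
p4 (pos 4,5,6,7,12,13,14,15,20,21,22,23,28,29,30,31): XOR of data positions = 1⊕1⊕1⊕1⊕1⊕1⊕0⊕1⊕0⊕0⊕0⊕1⊕0⊕0⊕1 = 1
p8 (pos 8,9,10,11,12,13,14,15,24,25,26,27,28,29,30,31): XOR of data positions = 0⊕1⊕0⊕1⊕1⊕1⊕0⊕0⊕1⊕0⊕0⊕1⊕0⊕0⊕1 = 1
p16 (pos 16,17,18,19,20,21,22,23,24,25,26,27,28,29,30,31): XOR of data positions = 0⊕1⊕0⊕1⊕0⊕0⊕0⊕0⊕1⊕0⊕0⊕1⊕0⊕0⊕1 = 1
Codeword: 1001111101011101010100001001001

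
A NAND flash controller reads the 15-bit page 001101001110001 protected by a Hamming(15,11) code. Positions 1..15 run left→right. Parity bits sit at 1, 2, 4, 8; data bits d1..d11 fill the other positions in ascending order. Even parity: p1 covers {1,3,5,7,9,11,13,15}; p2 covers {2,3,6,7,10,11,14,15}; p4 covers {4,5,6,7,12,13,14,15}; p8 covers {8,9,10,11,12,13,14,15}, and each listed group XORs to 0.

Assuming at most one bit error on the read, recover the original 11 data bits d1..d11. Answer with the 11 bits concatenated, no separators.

10001110001

s1 (pos 1,3,5,7,9,11,13,15): 0⊕1⊕0⊕0⊕1⊕1⊕0⊕1 = 0
s2 (pos 2,3,6,7,10,11,14,15): 0⊕1⊕1⊕0⊕1⊕1⊕0⊕1 = 1
s4 (pos 4,5,6,7,12,13,14,15): 1⊕0⊕1⊕0⊕0⊕0⊕0⊕1 = 1
s8 (pos 8,9,10,11,12,13,14,15): 0⊕1⊕1⊕1⊕0⊕0⊕0⊕1 = 0
Syndrome s8…s1 = 0110 → error at position 6.
Flip position 6: 001101001110001 → 001100001110001
Read data bits from positions 3,5,6,7,9,10,11,12,13,14,15: 10001110001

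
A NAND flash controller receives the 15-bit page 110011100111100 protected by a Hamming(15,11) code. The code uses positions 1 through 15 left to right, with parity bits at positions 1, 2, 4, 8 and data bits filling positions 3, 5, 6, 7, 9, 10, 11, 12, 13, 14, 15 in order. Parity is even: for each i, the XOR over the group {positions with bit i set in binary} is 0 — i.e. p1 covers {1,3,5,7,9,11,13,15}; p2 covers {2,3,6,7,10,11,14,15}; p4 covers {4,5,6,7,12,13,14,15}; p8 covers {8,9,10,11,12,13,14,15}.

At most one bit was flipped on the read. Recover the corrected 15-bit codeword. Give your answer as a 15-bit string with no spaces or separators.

110011000111100

s1 (pos 1,3,5,7,9,11,13,15): 1⊕0⊕1⊕1⊕0⊕1⊕1⊕0 = 1
s2 (pos 2,3,6,7,10,11,14,15): 1⊕0⊕1⊕1⊕1⊕1⊕0⊕0 = 1
s4 (pos 4,5,6,7,12,13,14,15): 0⊕1⊕1⊕1⊕1⊕1⊕0⊕0 = 1
s8 (pos 8,9,10,11,12,13,14,15): 0⊕0⊕1⊕1⊕1⊕1⊕0⊕0 = 0
Syndrome s8…s1 = 0111 → error at position 7.
Flip position 7: 110011100111100 → 110011000111100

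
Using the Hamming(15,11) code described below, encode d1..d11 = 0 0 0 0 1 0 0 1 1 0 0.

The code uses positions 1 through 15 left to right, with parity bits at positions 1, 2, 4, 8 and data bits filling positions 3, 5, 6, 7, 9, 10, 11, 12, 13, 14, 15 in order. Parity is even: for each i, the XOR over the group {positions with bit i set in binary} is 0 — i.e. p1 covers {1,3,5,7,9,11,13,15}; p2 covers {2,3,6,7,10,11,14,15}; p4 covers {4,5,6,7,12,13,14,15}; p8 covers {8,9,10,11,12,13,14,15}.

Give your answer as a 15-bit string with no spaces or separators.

000000011001100

Place data at non-parity positions: p1 p2 0 p4 0 0 0 p8 1 0 0 1 1 0 0
p1 (pos 1,3,5,7,9,11,13,15): XOR of data positions = 0⊕0⊕0⊕1⊕0⊕1⊕0 = 0
p2 (pos 2,3,6,7,10,11,14,15): XOR of data positions = 0⊕0⊕0⊕0⊕0⊕0⊕0 = 0
p4 (pos 4,5,6,7,12,13,14,15): XOR of data positions = 0⊕0⊕0⊕1⊕1⊕0⊕0 = 0
p8 (pos 8,9,10,11,12,13,14,15): XOR of data positions = 1⊕0⊕0⊕1⊕1⊕0⊕0 = 1
Codeword: 000000011001100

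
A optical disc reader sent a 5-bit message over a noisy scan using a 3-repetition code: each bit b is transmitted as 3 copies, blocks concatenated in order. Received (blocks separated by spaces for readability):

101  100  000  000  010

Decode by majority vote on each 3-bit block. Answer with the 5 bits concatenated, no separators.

Block 1 (101): 2 ones → 1
Block 2 (100): 1 one → 0
Block 3 (000): 0 ones → 0
Block 4 (000): 0 ones → 0
Block 5 (010): 1 one → 0

10000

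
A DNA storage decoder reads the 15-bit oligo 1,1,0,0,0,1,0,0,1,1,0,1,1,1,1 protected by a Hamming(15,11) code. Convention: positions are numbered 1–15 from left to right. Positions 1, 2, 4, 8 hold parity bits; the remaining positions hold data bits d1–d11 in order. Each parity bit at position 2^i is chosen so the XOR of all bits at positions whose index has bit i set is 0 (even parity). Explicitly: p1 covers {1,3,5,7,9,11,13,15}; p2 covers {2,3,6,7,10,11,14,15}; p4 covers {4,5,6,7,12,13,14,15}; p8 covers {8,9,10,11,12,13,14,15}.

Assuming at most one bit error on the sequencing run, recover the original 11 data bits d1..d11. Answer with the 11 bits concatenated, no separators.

00001101111

s1 (pos 1,3,5,7,9,11,13,15): 1⊕0⊕0⊕0⊕1⊕0⊕1⊕1 = 0
s2 (pos 2,3,6,7,10,11,14,15): 1⊕0⊕1⊕0⊕1⊕0⊕1⊕1 = 1
s4 (pos 4,5,6,7,12,13,14,15): 0⊕0⊕1⊕0⊕1⊕1⊕1⊕1 = 1
s8 (pos 8,9,10,11,12,13,14,15): 0⊕1⊕1⊕0⊕1⊕1⊕1⊕1 = 0
Syndrome s8…s1 = 0110 → error at position 6.
Flip position 6: 110001001101111 → 110000001101111
Read data bits from positions 3,5,6,7,9,10,11,12,13,14,15: 00001101111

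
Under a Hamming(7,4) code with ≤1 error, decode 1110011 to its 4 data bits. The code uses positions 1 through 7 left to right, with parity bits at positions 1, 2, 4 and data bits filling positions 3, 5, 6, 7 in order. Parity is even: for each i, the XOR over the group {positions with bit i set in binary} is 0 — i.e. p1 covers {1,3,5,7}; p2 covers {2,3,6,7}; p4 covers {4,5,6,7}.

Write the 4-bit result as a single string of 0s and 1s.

s1 (pos 1,3,5,7): 1⊕1⊕0⊕1 = 1
s2 (pos 2,3,6,7): 1⊕1⊕1⊕1 = 0
s4 (pos 4,5,6,7): 0⊕0⊕1⊕1 = 0
Syndrome s4…s1 = 001 → error at position 1.
Flip position 1: 1110011 → 0110011
Read data bits from positions 3,5,6,7: 1011

1011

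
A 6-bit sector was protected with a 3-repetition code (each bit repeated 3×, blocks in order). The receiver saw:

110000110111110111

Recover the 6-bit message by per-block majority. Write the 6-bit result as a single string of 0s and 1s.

Block 1 (110): 2 ones → 1
Block 2 (000): 0 ones → 0
Block 3 (110): 2 ones → 1
Block 4 (111): 3 ones → 1
Block 5 (110): 2 ones → 1
Block 6 (111): 3 ones → 1

101111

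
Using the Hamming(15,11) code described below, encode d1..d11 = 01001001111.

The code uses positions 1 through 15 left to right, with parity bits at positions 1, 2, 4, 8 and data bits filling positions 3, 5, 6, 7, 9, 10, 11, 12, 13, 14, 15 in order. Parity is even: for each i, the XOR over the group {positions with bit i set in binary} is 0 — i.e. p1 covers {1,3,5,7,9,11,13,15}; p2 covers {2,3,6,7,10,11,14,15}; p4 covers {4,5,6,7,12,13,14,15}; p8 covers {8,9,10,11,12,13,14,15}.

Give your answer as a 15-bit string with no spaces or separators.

Place data at non-parity positions: p1 p2 0 p4 1 0 0 p8 1 0 0 1 1 1 1
p1 (pos 1,3,5,7,9,11,13,15): XOR of data positions = 0⊕1⊕0⊕1⊕0⊕1⊕1 = 0
p2 (pos 2,3,6,7,10,11,14,15): XOR of data positions = 0⊕0⊕0⊕0⊕0⊕1⊕1 = 0
p4 (pos 4,5,6,7,12,13,14,15): XOR of data positions = 1⊕0⊕0⊕1⊕1⊕1⊕1 = 1
p8 (pos 8,9,10,11,12,13,14,15): XOR of data positions = 1⊕0⊕0⊕1⊕1⊕1⊕1 = 1
Codeword: 000110011001111

000110011001111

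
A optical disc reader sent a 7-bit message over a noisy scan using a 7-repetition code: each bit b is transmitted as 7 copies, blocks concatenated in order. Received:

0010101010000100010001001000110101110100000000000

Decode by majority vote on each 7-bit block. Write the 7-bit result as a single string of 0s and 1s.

0000100

Block 1 (0010101): 3 ones → 0
Block 2 (0100001): 2 ones → 0
Block 3 (0001000): 1 one → 0
Block 4 (1001000): 2 ones → 0
Block 5 (1101011): 5 ones → 1
Block 6 (1010000): 2 ones → 0
Block 7 (0000000): 0 ones → 0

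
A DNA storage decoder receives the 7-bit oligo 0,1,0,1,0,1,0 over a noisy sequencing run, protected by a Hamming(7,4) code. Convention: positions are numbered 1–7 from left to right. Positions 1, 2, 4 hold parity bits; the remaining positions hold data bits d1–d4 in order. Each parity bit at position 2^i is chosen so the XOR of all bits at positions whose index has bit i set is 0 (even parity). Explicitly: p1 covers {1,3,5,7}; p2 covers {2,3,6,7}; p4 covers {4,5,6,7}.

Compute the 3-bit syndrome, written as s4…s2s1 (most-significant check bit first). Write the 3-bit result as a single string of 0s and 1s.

s1 (pos 1,3,5,7): 0⊕0⊕0⊕0 = 0
s2 (pos 2,3,6,7): 1⊕0⊕1⊕0 = 0
s4 (pos 4,5,6,7): 1⊕0⊕1⊕0 = 0
Syndrome s4…s1 = 000 → no error.

000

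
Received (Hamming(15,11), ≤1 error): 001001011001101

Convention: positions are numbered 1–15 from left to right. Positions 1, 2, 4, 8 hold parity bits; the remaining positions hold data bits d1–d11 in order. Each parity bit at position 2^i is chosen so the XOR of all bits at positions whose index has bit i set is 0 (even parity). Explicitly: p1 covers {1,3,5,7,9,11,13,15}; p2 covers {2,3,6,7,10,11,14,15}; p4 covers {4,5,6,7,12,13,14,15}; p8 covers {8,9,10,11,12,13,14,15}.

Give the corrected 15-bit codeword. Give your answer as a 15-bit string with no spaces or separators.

001001011101101

s1 (pos 1,3,5,7,9,11,13,15): 0⊕1⊕0⊕0⊕1⊕0⊕1⊕1 = 0
s2 (pos 2,3,6,7,10,11,14,15): 0⊕1⊕1⊕0⊕0⊕0⊕0⊕1 = 1
s4 (pos 4,5,6,7,12,13,14,15): 0⊕0⊕1⊕0⊕1⊕1⊕0⊕1 = 0
s8 (pos 8,9,10,11,12,13,14,15): 1⊕1⊕0⊕0⊕1⊕1⊕0⊕1 = 1
Syndrome s8…s1 = 1010 → error at position 10.
Flip position 10: 001001011001101 → 001001011101101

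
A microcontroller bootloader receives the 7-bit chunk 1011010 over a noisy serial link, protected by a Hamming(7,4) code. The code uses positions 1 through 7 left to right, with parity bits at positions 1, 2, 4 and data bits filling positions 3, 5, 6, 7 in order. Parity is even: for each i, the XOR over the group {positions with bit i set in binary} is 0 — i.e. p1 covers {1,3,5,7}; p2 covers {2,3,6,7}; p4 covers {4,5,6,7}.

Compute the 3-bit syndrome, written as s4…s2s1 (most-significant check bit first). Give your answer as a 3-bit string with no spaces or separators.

s1 (pos 1,3,5,7): 1⊕1⊕0⊕0 = 0
s2 (pos 2,3,6,7): 0⊕1⊕1⊕0 = 0
s4 (pos 4,5,6,7): 1⊕0⊕1⊕0 = 0
Syndrome s4…s1 = 000 → no error.

000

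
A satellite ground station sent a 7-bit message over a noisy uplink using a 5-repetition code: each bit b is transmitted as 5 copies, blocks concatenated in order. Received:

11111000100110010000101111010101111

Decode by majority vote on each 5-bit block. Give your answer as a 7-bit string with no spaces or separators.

Block 1 (11111): 5 ones → 1
Block 2 (00010): 1 one → 0
Block 3 (01100): 2 ones → 0
Block 4 (10000): 1 one → 0
Block 5 (10111): 4 ones → 1
Block 6 (10101): 3 ones → 1
Block 7 (01111): 4 ones → 1

1000111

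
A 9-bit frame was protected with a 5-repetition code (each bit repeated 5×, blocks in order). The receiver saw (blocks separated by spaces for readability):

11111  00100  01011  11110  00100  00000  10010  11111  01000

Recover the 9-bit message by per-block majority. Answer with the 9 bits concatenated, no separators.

Block 1 (11111): 5 ones → 1
Block 2 (00100): 1 one → 0
Block 3 (01011): 3 ones → 1
Block 4 (11110): 4 ones → 1
Block 5 (00100): 1 one → 0
Block 6 (00000): 0 ones → 0
Block 7 (10010): 2 ones → 0
Block 8 (11111): 5 ones → 1
Block 9 (01000): 1 one → 0

101100010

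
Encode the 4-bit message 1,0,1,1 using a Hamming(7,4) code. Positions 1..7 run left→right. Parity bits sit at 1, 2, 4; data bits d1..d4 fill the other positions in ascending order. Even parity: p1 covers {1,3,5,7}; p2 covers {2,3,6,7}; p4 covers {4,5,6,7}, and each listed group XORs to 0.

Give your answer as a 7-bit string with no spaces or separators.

Place data at non-parity positions: p1 p2 1 p4 0 1 1
p1 (pos 1,3,5,7): XOR of data positions = 1⊕0⊕1 = 0
p2 (pos 2,3,6,7): XOR of data positions = 1⊕1⊕1 = 1
p4 (pos 4,5,6,7): XOR of data positions = 0⊕1⊕1 = 0
Codeword: 0110011

0110011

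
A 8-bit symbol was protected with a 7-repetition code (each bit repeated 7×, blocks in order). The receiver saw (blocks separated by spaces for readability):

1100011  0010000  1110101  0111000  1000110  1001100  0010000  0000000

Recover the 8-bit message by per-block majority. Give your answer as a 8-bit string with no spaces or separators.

10100000

Block 1 (1100011): 4 ones → 1
Block 2 (0010000): 1 one → 0
Block 3 (1110101): 5 ones → 1
Block 4 (0111000): 3 ones → 0
Block 5 (1000110): 3 ones → 0
Block 6 (1001100): 3 ones → 0
Block 7 (0010000): 1 one → 0
Block 8 (0000000): 0 ones → 0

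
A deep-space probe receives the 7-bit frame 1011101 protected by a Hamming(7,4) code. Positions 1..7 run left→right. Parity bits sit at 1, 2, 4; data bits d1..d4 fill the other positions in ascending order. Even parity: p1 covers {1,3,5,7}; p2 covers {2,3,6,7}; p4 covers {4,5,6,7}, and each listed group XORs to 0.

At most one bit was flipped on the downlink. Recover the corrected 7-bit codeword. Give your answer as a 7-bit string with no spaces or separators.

s1 (pos 1,3,5,7): 1⊕1⊕1⊕1 = 0
s2 (pos 2,3,6,7): 0⊕1⊕0⊕1 = 0
s4 (pos 4,5,6,7): 1⊕1⊕0⊕1 = 1
Syndrome s4…s1 = 100 → error at position 4.
Flip position 4: 1011101 → 1010101

1010101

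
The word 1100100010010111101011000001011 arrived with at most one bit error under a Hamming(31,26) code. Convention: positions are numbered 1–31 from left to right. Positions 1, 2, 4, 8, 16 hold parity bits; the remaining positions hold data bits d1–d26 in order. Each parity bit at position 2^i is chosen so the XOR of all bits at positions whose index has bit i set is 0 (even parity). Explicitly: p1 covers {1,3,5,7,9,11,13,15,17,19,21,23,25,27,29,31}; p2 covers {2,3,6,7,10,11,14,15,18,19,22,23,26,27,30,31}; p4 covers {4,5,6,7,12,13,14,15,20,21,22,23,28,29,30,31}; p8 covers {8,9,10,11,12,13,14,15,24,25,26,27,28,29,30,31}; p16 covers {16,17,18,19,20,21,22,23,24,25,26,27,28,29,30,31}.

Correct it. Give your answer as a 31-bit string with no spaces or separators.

1100100010010011101011000001011

s1 (pos 1,3,5,7,9,11,13,15,17,19,21,23,25,27,29,31): 1⊕0⊕1⊕0⊕1⊕0⊕0⊕1⊕1⊕1⊕1⊕0⊕0⊕0⊕0⊕1 = 0
s2 (pos 2,3,6,7,10,11,14,15,18,19,22,23,26,27,30,31): 1⊕0⊕0⊕0⊕0⊕0⊕1⊕1⊕0⊕1⊕1⊕0⊕0⊕0⊕1⊕1 = 1
s4 (pos 4,5,6,7,12,13,14,15,20,21,22,23,28,29,30,31): 0⊕1⊕0⊕0⊕1⊕0⊕1⊕1⊕0⊕1⊕1⊕0⊕1⊕0⊕1⊕1 = 1
s8 (pos 8,9,10,11,12,13,14,15,24,25,26,27,28,29,30,31): 0⊕1⊕0⊕0⊕1⊕0⊕1⊕1⊕0⊕0⊕0⊕0⊕1⊕0⊕1⊕1 = 1
s16 (pos 16,17,18,19,20,21,22,23,24,25,26,27,28,29,30,31): 1⊕1⊕0⊕1⊕0⊕1⊕1⊕0⊕0⊕0⊕0⊕0⊕1⊕0⊕1⊕1 = 0
Syndrome s16…s1 = 01110 → error at position 14.
Flip position 14: 1100100010010111101011000001011 → 1100100010010011101011000001011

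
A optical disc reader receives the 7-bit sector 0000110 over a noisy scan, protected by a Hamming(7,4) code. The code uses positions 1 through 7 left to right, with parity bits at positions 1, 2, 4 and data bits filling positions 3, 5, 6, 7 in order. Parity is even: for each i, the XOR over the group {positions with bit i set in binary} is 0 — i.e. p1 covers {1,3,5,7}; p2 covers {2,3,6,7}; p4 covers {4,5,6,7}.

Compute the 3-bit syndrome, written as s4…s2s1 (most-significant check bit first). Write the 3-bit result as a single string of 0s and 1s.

011

s1 (pos 1,3,5,7): 0⊕0⊕1⊕0 = 1
s2 (pos 2,3,6,7): 0⊕0⊕1⊕0 = 1
s4 (pos 4,5,6,7): 0⊕1⊕1⊕0 = 0
Syndrome s4…s1 = 011 → error at position 3.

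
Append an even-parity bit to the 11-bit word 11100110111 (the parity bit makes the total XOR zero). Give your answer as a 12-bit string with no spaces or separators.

XOR of the 11 data bits: 1⊕1⊕1⊕0⊕0⊕1⊕1⊕0⊕1⊕1⊕1 = 0
Parity bit = 0 (so all 12 bits XOR to 0).

111001101110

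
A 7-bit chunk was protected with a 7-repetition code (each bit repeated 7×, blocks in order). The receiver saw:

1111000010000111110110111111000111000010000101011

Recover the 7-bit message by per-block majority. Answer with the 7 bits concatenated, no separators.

1011001

Block 1 (1111000): 4 ones → 1
Block 2 (0100001): 2 ones → 0
Block 3 (1111011): 6 ones → 1
Block 4 (0111111): 6 ones → 1
Block 5 (0001110): 3 ones → 0
Block 6 (0001000): 1 one → 0
Block 7 (0101011): 4 ones → 1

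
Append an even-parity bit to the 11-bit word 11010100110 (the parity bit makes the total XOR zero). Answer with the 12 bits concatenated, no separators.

XOR of the 11 data bits: 1⊕1⊕0⊕1⊕0⊕1⊕0⊕0⊕1⊕1⊕0 = 0
Parity bit = 0 (so all 12 bits XOR to 0).

110101001100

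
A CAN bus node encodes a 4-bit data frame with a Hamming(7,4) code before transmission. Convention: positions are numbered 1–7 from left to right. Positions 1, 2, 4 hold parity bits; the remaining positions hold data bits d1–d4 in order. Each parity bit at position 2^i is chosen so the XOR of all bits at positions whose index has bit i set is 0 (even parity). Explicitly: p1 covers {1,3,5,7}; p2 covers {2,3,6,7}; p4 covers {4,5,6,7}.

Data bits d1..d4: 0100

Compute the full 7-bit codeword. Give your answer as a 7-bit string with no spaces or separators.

Place data at non-parity positions: p1 p2 0 p4 1 0 0
p1 (pos 1,3,5,7): XOR of data positions = 0⊕1⊕0 = 1
p2 (pos 2,3,6,7): XOR of data positions = 0⊕0⊕0 = 0
p4 (pos 4,5,6,7): XOR of data positions = 1⊕0⊕0 = 1
Codeword: 1001100

1001100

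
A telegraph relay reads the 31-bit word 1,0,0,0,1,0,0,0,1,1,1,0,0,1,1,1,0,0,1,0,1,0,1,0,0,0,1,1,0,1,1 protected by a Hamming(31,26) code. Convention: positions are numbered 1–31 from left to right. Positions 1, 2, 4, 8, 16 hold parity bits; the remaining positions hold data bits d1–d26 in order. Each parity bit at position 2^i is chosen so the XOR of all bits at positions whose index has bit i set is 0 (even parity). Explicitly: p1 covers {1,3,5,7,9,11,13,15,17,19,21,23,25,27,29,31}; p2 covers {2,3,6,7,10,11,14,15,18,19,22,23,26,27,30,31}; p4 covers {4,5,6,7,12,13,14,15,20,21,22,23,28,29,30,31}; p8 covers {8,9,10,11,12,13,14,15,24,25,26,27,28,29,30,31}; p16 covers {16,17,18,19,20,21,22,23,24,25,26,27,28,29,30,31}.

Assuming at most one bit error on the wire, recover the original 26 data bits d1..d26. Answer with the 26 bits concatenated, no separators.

01001010011001010100011011

s1 (pos 1,3,5,7,9,11,13,15,17,19,21,23,25,27,29,31): 1⊕0⊕1⊕0⊕1⊕1⊕0⊕1⊕0⊕1⊕1⊕1⊕0⊕1⊕0⊕1 = 0
s2 (pos 2,3,6,7,10,11,14,15,18,19,22,23,26,27,30,31): 0⊕0⊕0⊕0⊕1⊕1⊕1⊕1⊕0⊕1⊕0⊕1⊕0⊕1⊕1⊕1 = 1
s4 (pos 4,5,6,7,12,13,14,15,20,21,22,23,28,29,30,31): 0⊕1⊕0⊕0⊕0⊕0⊕1⊕1⊕0⊕1⊕0⊕1⊕1⊕0⊕1⊕1 = 0
s8 (pos 8,9,10,11,12,13,14,15,24,25,26,27,28,29,30,31): 0⊕1⊕1⊕1⊕0⊕0⊕1⊕1⊕0⊕0⊕0⊕1⊕1⊕0⊕1⊕1 = 1
s16 (pos 16,17,18,19,20,21,22,23,24,25,26,27,28,29,30,31): 1⊕0⊕0⊕1⊕0⊕1⊕0⊕1⊕0⊕0⊕0⊕1⊕1⊕0⊕1⊕1 = 0
Syndrome s16…s1 = 01010 → error at position 10.
Flip position 10: 1000100011100111001010100011011 → 1000100010100111001010100011011
Read data bits from positions 3,5,6,7,9,10,11,12,13,14,15,17,18,19,20,21,22,23,24,25,26,27,28,29,30,31: 01001010011001010100011011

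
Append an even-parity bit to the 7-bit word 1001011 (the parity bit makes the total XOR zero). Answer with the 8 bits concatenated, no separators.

XOR of the 7 data bits: 1⊕0⊕0⊕1⊕0⊕1⊕1 = 0
Parity bit = 0 (so all 8 bits XOR to 0).

10010110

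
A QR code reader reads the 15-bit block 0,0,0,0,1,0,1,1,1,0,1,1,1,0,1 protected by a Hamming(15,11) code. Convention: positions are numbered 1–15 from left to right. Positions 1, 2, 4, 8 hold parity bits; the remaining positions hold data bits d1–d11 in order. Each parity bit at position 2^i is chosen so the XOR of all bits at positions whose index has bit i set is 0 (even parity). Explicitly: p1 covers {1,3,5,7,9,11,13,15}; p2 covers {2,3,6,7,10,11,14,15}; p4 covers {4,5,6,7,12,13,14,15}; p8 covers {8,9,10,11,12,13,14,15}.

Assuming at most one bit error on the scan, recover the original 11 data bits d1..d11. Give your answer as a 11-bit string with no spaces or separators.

s1 (pos 1,3,5,7,9,11,13,15): 0⊕0⊕1⊕1⊕1⊕1⊕1⊕1 = 0
s2 (pos 2,3,6,7,10,11,14,15): 0⊕0⊕0⊕1⊕0⊕1⊕0⊕1 = 1
s4 (pos 4,5,6,7,12,13,14,15): 0⊕1⊕0⊕1⊕1⊕1⊕0⊕1 = 1
s8 (pos 8,9,10,11,12,13,14,15): 1⊕1⊕0⊕1⊕1⊕1⊕0⊕1 = 0
Syndrome s8…s1 = 0110 → error at position 6.
Flip position 6: 000010111011101 → 000011111011101
Read data bits from positions 3,5,6,7,9,10,11,12,13,14,15: 01111011101

01111011101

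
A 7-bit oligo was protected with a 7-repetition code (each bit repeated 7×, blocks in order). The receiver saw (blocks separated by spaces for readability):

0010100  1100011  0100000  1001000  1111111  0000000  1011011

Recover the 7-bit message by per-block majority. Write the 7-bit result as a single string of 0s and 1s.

Block 1 (0010100): 2 ones → 0
Block 2 (1100011): 4 ones → 1
Block 3 (0100000): 1 one → 0
Block 4 (1001000): 2 ones → 0
Block 5 (1111111): 7 ones → 1
Block 6 (0000000): 0 ones → 0
Block 7 (1011011): 5 ones → 1

0100101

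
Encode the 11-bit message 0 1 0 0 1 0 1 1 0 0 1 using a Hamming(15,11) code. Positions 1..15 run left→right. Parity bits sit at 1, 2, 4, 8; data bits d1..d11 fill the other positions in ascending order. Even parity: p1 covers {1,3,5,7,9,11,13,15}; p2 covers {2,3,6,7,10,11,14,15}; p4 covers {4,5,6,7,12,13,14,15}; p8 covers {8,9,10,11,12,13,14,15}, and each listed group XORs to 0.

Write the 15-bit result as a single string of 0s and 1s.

000110001011001

Place data at non-parity positions: p1 p2 0 p4 1 0 0 p8 1 0 1 1 0 0 1
p1 (pos 1,3,5,7,9,11,13,15): XOR of data positions = 0⊕1⊕0⊕1⊕1⊕0⊕1 = 0
p2 (pos 2,3,6,7,10,11,14,15): XOR of data positions = 0⊕0⊕0⊕0⊕1⊕0⊕1 = 0
p4 (pos 4,5,6,7,12,13,14,15): XOR of data positions = 1⊕0⊕0⊕1⊕0⊕0⊕1 = 1
p8 (pos 8,9,10,11,12,13,14,15): XOR of data positions = 1⊕0⊕1⊕1⊕0⊕0⊕1 = 0
Codeword: 000110001011001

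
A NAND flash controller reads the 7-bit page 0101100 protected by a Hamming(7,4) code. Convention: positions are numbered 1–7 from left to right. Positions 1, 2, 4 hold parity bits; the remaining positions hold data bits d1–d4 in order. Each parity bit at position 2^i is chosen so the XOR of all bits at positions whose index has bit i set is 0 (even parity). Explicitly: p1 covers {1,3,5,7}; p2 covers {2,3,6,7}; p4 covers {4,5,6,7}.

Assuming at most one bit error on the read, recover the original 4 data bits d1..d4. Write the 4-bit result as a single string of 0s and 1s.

1100

s1 (pos 1,3,5,7): 0⊕0⊕1⊕0 = 1
s2 (pos 2,3,6,7): 1⊕0⊕0⊕0 = 1
s4 (pos 4,5,6,7): 1⊕1⊕0⊕0 = 0
Syndrome s4…s1 = 011 → error at position 3.
Flip position 3: 0101100 → 0111100
Read data bits from positions 3,5,6,7: 1100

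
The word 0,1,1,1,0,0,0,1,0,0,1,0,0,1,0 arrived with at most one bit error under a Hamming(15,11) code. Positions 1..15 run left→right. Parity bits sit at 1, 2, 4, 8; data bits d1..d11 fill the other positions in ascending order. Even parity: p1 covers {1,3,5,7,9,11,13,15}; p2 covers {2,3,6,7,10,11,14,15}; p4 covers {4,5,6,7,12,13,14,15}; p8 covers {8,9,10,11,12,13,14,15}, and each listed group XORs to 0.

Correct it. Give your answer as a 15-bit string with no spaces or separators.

s1 (pos 1,3,5,7,9,11,13,15): 0⊕1⊕0⊕0⊕0⊕1⊕0⊕0 = 0
s2 (pos 2,3,6,7,10,11,14,15): 1⊕1⊕0⊕0⊕0⊕1⊕1⊕0 = 0
s4 (pos 4,5,6,7,12,13,14,15): 1⊕0⊕0⊕0⊕0⊕0⊕1⊕0 = 0
s8 (pos 8,9,10,11,12,13,14,15): 1⊕0⊕0⊕1⊕0⊕0⊕1⊕0 = 1
Syndrome s8…s1 = 1000 → error at position 8.
Flip position 8: 011100010010010 → 011100000010010

011100000010010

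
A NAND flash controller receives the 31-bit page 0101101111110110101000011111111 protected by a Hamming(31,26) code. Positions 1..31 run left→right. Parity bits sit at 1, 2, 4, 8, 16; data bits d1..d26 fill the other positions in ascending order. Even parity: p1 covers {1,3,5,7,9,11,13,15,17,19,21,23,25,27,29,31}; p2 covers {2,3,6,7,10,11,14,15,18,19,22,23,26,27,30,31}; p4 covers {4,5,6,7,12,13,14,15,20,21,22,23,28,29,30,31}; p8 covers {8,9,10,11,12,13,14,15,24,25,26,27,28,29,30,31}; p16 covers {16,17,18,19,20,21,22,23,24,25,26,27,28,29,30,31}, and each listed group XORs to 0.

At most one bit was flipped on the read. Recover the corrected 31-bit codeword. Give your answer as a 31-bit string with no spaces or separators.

0101101111010110101000011111111

s1 (pos 1,3,5,7,9,11,13,15,17,19,21,23,25,27,29,31): 0⊕0⊕1⊕1⊕1⊕1⊕0⊕1⊕1⊕1⊕0⊕0⊕1⊕1⊕1⊕1 = 1
s2 (pos 2,3,6,7,10,11,14,15,18,19,22,23,26,27,30,31): 1⊕0⊕0⊕1⊕1⊕1⊕1⊕1⊕0⊕1⊕0⊕0⊕1⊕1⊕1⊕1 = 1
s4 (pos 4,5,6,7,12,13,14,15,20,21,22,23,28,29,30,31): 1⊕1⊕0⊕1⊕1⊕0⊕1⊕1⊕0⊕0⊕0⊕0⊕1⊕1⊕1⊕1 = 0
s8 (pos 8,9,10,11,12,13,14,15,24,25,26,27,28,29,30,31): 1⊕1⊕1⊕1⊕1⊕0⊕1⊕1⊕1⊕1⊕1⊕1⊕1⊕1⊕1⊕1 = 1
s16 (pos 16,17,18,19,20,21,22,23,24,25,26,27,28,29,30,31): 0⊕1⊕0⊕1⊕0⊕0⊕0⊕0⊕1⊕1⊕1⊕1⊕1⊕1⊕1⊕1 = 0
Syndrome s16…s1 = 01011 → error at position 11.
Flip position 11: 0101101111110110101000011111111 → 0101101111010110101000011111111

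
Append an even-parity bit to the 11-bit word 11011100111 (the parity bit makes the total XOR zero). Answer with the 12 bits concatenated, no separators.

XOR of the 11 data bits: 1⊕1⊕0⊕1⊕1⊕1⊕0⊕0⊕1⊕1⊕1 = 0
Parity bit = 0 (so all 12 bits XOR to 0).

110111001110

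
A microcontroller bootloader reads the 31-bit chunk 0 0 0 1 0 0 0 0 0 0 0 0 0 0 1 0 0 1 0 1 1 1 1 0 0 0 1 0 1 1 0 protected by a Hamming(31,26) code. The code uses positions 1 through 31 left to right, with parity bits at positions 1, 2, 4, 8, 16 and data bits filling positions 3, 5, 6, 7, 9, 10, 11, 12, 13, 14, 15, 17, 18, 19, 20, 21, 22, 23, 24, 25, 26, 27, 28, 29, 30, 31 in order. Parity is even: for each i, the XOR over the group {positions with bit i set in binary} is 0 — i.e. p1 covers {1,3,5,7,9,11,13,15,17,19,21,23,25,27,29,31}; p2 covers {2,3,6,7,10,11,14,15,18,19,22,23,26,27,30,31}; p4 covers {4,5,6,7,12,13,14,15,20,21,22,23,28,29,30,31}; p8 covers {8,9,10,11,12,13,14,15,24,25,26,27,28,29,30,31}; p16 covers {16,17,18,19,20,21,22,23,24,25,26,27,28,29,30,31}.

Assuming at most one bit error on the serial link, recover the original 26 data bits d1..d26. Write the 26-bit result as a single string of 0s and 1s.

s1 (pos 1,3,5,7,9,11,13,15,17,19,21,23,25,27,29,31): 0⊕0⊕0⊕0⊕0⊕0⊕0⊕1⊕0⊕0⊕1⊕1⊕0⊕1⊕1⊕0 = 1
s2 (pos 2,3,6,7,10,11,14,15,18,19,22,23,26,27,30,31): 0⊕0⊕0⊕0⊕0⊕0⊕0⊕1⊕1⊕0⊕1⊕1⊕0⊕1⊕1⊕0 = 0
s4 (pos 4,5,6,7,12,13,14,15,20,21,22,23,28,29,30,31): 1⊕0⊕0⊕0⊕0⊕0⊕0⊕1⊕1⊕1⊕1⊕1⊕0⊕1⊕1⊕0 = 0
s8 (pos 8,9,10,11,12,13,14,15,24,25,26,27,28,29,30,31): 0⊕0⊕0⊕0⊕0⊕0⊕0⊕1⊕0⊕0⊕0⊕1⊕0⊕1⊕1⊕0 = 0
s16 (pos 16,17,18,19,20,21,22,23,24,25,26,27,28,29,30,31): 0⊕0⊕1⊕0⊕1⊕1⊕1⊕1⊕0⊕0⊕0⊕1⊕0⊕1⊕1⊕0 = 0
Syndrome s16…s1 = 00001 → error at position 1.
Flip position 1: 0001000000000010010111100010110 → 1001000000000010010111100010110
Read data bits from positions 3,5,6,7,9,10,11,12,13,14,15,17,18,19,20,21,22,23,24,25,26,27,28,29,30,31: 00000000001010111100010110

00000000001010111100010110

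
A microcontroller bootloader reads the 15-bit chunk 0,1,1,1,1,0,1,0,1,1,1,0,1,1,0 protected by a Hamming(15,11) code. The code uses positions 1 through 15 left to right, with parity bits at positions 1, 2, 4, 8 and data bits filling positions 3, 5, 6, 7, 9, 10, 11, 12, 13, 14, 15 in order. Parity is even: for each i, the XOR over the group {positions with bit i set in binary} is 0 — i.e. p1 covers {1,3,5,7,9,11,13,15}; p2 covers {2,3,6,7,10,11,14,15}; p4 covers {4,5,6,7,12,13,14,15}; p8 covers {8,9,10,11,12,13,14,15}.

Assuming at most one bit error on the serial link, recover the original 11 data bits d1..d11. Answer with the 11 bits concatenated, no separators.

s1 (pos 1,3,5,7,9,11,13,15): 0⊕1⊕1⊕1⊕1⊕1⊕1⊕0 = 0
s2 (pos 2,3,6,7,10,11,14,15): 1⊕1⊕0⊕1⊕1⊕1⊕1⊕0 = 0
s4 (pos 4,5,6,7,12,13,14,15): 1⊕1⊕0⊕1⊕0⊕1⊕1⊕0 = 1
s8 (pos 8,9,10,11,12,13,14,15): 0⊕1⊕1⊕1⊕0⊕1⊕1⊕0 = 1
Syndrome s8…s1 = 1100 → error at position 12.
Flip position 12: 011110101110110 → 011110101111110
Read data bits from positions 3,5,6,7,9,10,11,12,13,14,15: 11011111110

11011111110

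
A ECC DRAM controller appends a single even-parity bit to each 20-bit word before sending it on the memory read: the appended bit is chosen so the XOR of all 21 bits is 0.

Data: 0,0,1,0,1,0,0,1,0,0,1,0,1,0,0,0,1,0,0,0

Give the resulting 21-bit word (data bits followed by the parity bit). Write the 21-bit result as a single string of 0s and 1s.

XOR of the 20 data bits: 0⊕0⊕1⊕0⊕1⊕0⊕0⊕1⊕0⊕0⊕1⊕0⊕1⊕0⊕0⊕0⊕1⊕0⊕0⊕0 = 0
Parity bit = 0 (so all 21 bits XOR to 0).

001010010010100010000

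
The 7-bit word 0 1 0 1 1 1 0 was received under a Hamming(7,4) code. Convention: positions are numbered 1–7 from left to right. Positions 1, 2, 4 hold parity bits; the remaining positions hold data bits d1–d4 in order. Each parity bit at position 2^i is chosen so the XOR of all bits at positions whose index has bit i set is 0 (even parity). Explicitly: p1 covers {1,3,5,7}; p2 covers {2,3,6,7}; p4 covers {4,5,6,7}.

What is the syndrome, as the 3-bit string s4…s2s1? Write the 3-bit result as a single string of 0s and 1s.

s1 (pos 1,3,5,7): 0⊕0⊕1⊕0 = 1
s2 (pos 2,3,6,7): 1⊕0⊕1⊕0 = 0
s4 (pos 4,5,6,7): 1⊕1⊕1⊕0 = 1
Syndrome s4…s1 = 101 → error at position 5.

101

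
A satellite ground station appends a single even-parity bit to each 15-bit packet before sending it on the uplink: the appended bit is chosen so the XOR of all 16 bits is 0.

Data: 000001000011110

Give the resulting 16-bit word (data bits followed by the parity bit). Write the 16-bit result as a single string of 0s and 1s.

XOR of the 15 data bits: 0⊕0⊕0⊕0⊕0⊕1⊕0⊕0⊕0⊕0⊕1⊕1⊕1⊕1⊕0 = 1
Parity bit = 1 (so all 16 bits XOR to 0).

0000010000111101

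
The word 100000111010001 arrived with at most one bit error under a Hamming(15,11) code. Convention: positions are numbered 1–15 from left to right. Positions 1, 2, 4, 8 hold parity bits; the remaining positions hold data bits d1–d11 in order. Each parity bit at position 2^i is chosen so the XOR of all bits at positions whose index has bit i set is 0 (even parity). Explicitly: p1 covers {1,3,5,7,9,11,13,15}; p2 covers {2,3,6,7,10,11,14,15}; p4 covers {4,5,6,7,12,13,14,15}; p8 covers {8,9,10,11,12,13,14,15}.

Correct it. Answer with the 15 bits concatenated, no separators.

s1 (pos 1,3,5,7,9,11,13,15): 1⊕0⊕0⊕1⊕1⊕1⊕0⊕1 = 1
s2 (pos 2,3,6,7,10,11,14,15): 0⊕0⊕0⊕1⊕0⊕1⊕0⊕1 = 1
s4 (pos 4,5,6,7,12,13,14,15): 0⊕0⊕0⊕1⊕0⊕0⊕0⊕1 = 0
s8 (pos 8,9,10,11,12,13,14,15): 1⊕1⊕0⊕1⊕0⊕0⊕0⊕1 = 0
Syndrome s8…s1 = 0011 → error at position 3.
Flip position 3: 100000111010001 → 101000111010001

101000111010001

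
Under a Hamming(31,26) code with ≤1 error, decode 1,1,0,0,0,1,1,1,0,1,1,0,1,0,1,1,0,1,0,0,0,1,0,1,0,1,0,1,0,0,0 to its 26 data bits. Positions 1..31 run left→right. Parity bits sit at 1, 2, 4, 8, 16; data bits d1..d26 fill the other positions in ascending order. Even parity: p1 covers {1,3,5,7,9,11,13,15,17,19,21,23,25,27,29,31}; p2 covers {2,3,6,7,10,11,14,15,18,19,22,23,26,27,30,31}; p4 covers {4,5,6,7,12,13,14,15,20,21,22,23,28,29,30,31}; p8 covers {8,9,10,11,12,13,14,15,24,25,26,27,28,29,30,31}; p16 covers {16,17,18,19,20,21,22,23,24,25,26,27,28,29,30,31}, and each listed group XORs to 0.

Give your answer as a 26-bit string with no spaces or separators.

s1 (pos 1,3,5,7,9,11,13,15,17,19,21,23,25,27,29,31): 1⊕0⊕0⊕1⊕0⊕1⊕1⊕1⊕0⊕0⊕0⊕0⊕0⊕0⊕0⊕0 = 1
s2 (pos 2,3,6,7,10,11,14,15,18,19,22,23,26,27,30,31): 1⊕0⊕1⊕1⊕1⊕1⊕0⊕1⊕1⊕0⊕1⊕0⊕1⊕0⊕0⊕0 = 1
s4 (pos 4,5,6,7,12,13,14,15,20,21,22,23,28,29,30,31): 0⊕0⊕1⊕1⊕0⊕1⊕0⊕1⊕0⊕0⊕1⊕0⊕1⊕0⊕0⊕0 = 0
s8 (pos 8,9,10,11,12,13,14,15,24,25,26,27,28,29,30,31): 1⊕0⊕1⊕1⊕0⊕1⊕0⊕1⊕1⊕0⊕1⊕0⊕1⊕0⊕0⊕0 = 0
s16 (pos 16,17,18,19,20,21,22,23,24,25,26,27,28,29,30,31): 1⊕0⊕1⊕0⊕0⊕0⊕1⊕0⊕1⊕0⊕1⊕0⊕1⊕0⊕0⊕0 = 0
Syndrome s16…s1 = 00011 → error at position 3.
Flip position 3: 1100011101101011010001010101000 → 1110011101101011010001010101000
Read data bits from positions 3,5,6,7,9,10,11,12,13,14,15,17,18,19,20,21,22,23,24,25,26,27,28,29,30,31: 10110110101010001010101000

10110110101010001010101000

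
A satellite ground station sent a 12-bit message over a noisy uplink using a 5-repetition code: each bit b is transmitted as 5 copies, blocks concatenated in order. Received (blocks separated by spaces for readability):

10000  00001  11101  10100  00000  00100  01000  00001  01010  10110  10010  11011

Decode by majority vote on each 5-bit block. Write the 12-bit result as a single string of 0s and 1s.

001000000101

Block 1 (10000): 1 one → 0
Block 2 (00001): 1 one → 0
Block 3 (11101): 4 ones → 1
Block 4 (10100): 2 ones → 0
Block 5 (00000): 0 ones → 0
Block 6 (00100): 1 one → 0
Block 7 (01000): 1 one → 0
Block 8 (00001): 1 one → 0
Block 9 (01010): 2 ones → 0
Block 10 (10110): 3 ones → 1
Block 11 (10010): 2 ones → 0
Block 12 (11011): 4 ones → 1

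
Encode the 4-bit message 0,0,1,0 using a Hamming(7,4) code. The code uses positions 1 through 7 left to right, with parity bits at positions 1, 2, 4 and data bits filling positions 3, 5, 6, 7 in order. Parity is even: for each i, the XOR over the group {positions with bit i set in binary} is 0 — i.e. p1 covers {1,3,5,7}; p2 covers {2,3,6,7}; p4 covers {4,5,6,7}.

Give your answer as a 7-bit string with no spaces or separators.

0101010

Place data at non-parity positions: p1 p2 0 p4 0 1 0
p1 (pos 1,3,5,7): XOR of data positions = 0⊕0⊕0 = 0
p2 (pos 2,3,6,7): XOR of data positions = 0⊕1⊕0 = 1
p4 (pos 4,5,6,7): XOR of data positions = 0⊕1⊕0 = 1
Codeword: 0101010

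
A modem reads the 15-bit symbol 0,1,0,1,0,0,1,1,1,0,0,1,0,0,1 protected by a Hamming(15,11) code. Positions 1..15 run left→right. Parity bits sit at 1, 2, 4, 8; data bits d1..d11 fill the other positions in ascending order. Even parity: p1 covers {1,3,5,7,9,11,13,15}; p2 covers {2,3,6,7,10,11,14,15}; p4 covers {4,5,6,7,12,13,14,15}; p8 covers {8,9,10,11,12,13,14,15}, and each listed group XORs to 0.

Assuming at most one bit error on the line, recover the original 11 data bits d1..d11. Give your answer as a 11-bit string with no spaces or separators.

s1 (pos 1,3,5,7,9,11,13,15): 0⊕0⊕0⊕1⊕1⊕0⊕0⊕1 = 1
s2 (pos 2,3,6,7,10,11,14,15): 1⊕0⊕0⊕1⊕0⊕0⊕0⊕1 = 1
s4 (pos 4,5,6,7,12,13,14,15): 1⊕0⊕0⊕1⊕1⊕0⊕0⊕1 = 0
s8 (pos 8,9,10,11,12,13,14,15): 1⊕1⊕0⊕0⊕1⊕0⊕0⊕1 = 0
Syndrome s8…s1 = 0011 → error at position 3.
Flip position 3: 010100111001001 → 011100111001001
Read data bits from positions 3,5,6,7,9,10,11,12,13,14,15: 10011001001

10011001001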